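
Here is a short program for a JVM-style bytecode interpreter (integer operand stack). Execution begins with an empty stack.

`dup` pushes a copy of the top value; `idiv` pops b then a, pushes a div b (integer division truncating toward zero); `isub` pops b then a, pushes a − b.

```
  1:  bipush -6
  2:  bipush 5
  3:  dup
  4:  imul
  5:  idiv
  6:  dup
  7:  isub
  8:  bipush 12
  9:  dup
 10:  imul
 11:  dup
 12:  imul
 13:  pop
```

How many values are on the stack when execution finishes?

bipush -6  [-6]
bipush 5   [-6, 5]
dup        [-6, 5, 5]
imul       [-6, 25]
idiv       [0]
dup        [0, 0]
isub       [0]
bipush 12  [0, 12]
dup        [0, 12, 12]
imul       [0, 144]
dup        [0, 144, 144]
imul       [0, 20736]
pop        [0]

1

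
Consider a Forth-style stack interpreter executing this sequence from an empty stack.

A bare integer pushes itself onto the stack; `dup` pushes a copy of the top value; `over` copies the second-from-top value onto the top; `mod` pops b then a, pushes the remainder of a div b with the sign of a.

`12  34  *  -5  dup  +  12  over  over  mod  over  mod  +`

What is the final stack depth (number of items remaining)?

12   -> [12]
34   -> [12, 34]
*    -> [408]
-5   -> [408, -5]
dup  -> [408, -5, -5]
+    -> [408, -10]
12   -> [408, -10, 12]
over -> [408, -10, 12, -10]
over -> [408, -10, 12, -10, 12]
mod  -> [408, -10, 12, -10]
over -> [408, -10, 12, -10, 12]
mod  -> [408, -10, 12, -10]
+    -> [408, -10, 2]

3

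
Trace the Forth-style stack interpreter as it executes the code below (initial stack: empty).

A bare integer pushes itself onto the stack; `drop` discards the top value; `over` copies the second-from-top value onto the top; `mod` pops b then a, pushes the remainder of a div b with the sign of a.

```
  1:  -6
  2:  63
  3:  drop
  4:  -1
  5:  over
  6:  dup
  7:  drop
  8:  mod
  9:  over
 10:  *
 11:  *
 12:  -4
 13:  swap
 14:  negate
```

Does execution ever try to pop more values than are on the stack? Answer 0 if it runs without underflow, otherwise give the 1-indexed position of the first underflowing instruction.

-6     -> [-6]
63     -> [-6, 63]
drop   -> [-6]
-1     -> [-6, -1]
over   -> [-6, -1, -6]
dup    -> [-6, -1, -6, -6]
drop   -> [-6, -1, -6]
mod    -> [-6, -1]
over   -> [-6, -1, -6]
*      -> [-6, 6]
*      -> [-36]
-4     -> [-36, -4]
swap   -> [-4, -36]
negate -> [-4, 36]

0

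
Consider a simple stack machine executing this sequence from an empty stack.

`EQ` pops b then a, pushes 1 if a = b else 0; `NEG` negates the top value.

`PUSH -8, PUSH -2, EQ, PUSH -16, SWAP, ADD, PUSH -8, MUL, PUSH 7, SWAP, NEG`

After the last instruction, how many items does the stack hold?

2

PUSH -8   [-8]
PUSH -2   [-8, -2]
EQ        [0]
PUSH -16  [0, -16]
SWAP      [-16, 0]
ADD       [-16]
PUSH -8   [-16, -8]
MUL       [128]
PUSH 7    [128, 7]
SWAP      [7, 128]
NEG       [7, -128]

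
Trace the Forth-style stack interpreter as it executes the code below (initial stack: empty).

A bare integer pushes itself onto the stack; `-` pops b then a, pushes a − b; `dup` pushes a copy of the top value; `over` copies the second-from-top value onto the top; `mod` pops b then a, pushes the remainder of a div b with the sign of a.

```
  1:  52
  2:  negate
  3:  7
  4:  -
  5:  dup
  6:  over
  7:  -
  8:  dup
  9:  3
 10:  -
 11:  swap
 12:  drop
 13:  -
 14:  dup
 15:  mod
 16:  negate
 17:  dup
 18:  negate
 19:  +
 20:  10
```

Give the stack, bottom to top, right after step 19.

[0]

52      [52]
negate  [-52]
7       [-52, 7]
-       [-59]
dup     [-59, -59]
over    [-59, -59, -59]
-       [-59, 0]
dup     [-59, 0, 0]
3       [-59, 0, 0, 3]
-       [-59, 0, -3]
swap    [-59, -3, 0]
drop    [-59, -3]
-       [-56]
dup     [-56, -56]
mod     [0]
negate  [0]
dup     [0, 0]
negate  [0, 0]
+       [0]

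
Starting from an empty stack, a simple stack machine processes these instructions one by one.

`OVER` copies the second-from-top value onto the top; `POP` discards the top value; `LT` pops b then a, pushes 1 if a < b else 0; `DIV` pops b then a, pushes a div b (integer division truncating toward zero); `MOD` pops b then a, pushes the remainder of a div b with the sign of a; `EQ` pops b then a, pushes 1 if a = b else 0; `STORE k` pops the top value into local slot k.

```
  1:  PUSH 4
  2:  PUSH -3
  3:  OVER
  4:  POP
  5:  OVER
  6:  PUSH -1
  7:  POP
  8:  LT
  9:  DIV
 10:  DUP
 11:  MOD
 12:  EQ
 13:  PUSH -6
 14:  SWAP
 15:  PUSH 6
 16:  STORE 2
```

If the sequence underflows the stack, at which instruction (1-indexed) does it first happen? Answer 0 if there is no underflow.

12

PUSH 4  -> 4
PUSH -3 -> 4 -3
OVER    -> 4 -3 4
POP     -> 4 -3
OVER    -> 4 -3 4
PUSH -1 -> 4 -3 4 -1
POP     -> 4 -3 4
LT      -> 4 1
DIV     -> 4
DUP     -> 4 4
MOD     -> 0
EQ  — needs 2 operands, stack has 1 → underflow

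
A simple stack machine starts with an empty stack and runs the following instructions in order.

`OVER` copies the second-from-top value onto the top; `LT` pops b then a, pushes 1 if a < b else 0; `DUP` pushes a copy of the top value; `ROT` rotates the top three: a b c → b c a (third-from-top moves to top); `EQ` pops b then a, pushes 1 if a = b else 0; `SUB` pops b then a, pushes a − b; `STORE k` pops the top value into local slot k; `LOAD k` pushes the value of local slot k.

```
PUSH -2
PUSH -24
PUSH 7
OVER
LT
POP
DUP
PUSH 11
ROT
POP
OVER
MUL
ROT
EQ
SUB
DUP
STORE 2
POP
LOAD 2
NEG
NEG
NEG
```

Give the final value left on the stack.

24

PUSH -2  : [-2]
PUSH -24 : [-2, -24]
PUSH 7   : [-2, -24, 7]
OVER     : [-2, -24, 7, -24]
LT       : [-2, -24, 0]
POP      : [-2, -24]
DUP      : [-2, -24, -24]
PUSH 11  : [-2, -24, -24, 11]
ROT      : [-2, -24, 11, -24]
POP      : [-2, -24, 11]
OVER     : [-2, -24, 11, -24]
MUL      : [-2, -24, -264]
ROT      : [-24, -264, -2]
EQ       : [-24, 0]
SUB      : [-24]
DUP      : [-24, -24]
STORE 2  : [-24]
POP      : []
LOAD 2   : [-24]
NEG      : [24]
NEG      : [-24]
NEG      : [24]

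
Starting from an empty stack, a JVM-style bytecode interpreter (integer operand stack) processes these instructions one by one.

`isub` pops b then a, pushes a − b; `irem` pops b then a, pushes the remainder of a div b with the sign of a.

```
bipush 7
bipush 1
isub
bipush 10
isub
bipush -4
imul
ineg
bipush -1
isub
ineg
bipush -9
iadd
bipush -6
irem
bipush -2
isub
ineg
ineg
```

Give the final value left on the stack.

2

bipush 7  : 7
bipush 1  : 7 1
isub      : 6
bipush 10 : 6 10
isub      : -4
bipush -4 : -4 -4
imul      : 16
ineg      : -16
bipush -1 : -16 -1
isub      : -15
ineg      : 15
bipush -9 : 15 -9
iadd      : 6
bipush -6 : 6 -6
irem      : 0
bipush -2 : 0 -2
isub      : 2
ineg      : -2
ineg      : 2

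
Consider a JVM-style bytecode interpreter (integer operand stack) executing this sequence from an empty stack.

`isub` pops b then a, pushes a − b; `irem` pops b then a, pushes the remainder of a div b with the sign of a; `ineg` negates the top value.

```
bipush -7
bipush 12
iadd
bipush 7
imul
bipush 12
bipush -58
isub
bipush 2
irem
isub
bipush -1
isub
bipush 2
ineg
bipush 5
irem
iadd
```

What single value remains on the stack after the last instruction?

34

bipush -7  → -7
bipush 12  → -7 12
iadd       → 5
bipush 7   → 5 7
imul       → 35
bipush 12  → 35 12
bipush -58 → 35 12 -58
isub       → 35 70
bipush 2   → 35 70 2
irem       → 35 0
isub       → 35
bipush -1  → 35 -1
isub       → 36
bipush 2   → 36 2
ineg       → 36 -2
bipush 5   → 36 -2 5
irem       → 36 -2
iadd       → 34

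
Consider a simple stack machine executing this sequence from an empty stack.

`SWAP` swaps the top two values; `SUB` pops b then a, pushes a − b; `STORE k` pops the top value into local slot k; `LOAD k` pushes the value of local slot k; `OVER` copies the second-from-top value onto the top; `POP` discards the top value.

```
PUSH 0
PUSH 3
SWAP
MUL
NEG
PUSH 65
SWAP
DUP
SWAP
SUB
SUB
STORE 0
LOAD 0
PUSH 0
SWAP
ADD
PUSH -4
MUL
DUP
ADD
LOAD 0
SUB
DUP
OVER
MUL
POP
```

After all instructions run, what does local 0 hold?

65

PUSH 0  : 0
PUSH 3  : 0 3
SWAP    : 3 0
MUL     : 0
NEG     : 0
PUSH 65 : 0 65
SWAP    : 65 0
DUP     : 65 0 0
SWAP    : 65 0 0
SUB     : 65 0
SUB     : 65
STORE 0 : (empty)
LOAD 0  : 65
PUSH 0  : 65 0
SWAP    : 0 65
ADD     : 65
PUSH -4 : 65 -4
MUL     : -260
DUP     : -260 -260
ADD     : -520
LOAD 0  : -520 65
SUB     : -585
DUP     : -585 -585
OVER    : -585 -585 -585
MUL     : -585 342225
POP     : -585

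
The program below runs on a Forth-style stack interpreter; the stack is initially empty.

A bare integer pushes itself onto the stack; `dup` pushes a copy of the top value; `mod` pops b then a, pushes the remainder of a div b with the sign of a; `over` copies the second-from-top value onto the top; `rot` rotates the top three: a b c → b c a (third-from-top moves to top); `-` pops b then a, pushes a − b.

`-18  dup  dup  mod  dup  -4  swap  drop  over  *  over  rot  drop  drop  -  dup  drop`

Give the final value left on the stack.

-18

-18  → -18
dup  → -18 -18
dup  → -18 -18 -18
mod  → -18 0
dup  → -18 0 0
-4   → -18 0 0 -4
swap → -18 0 -4 0
drop → -18 0 -4
over → -18 0 -4 0
*    → -18 0 0
over → -18 0 0 0
rot  → -18 0 0 0
drop → -18 0 0
drop → -18 0
-    → -18
dup  → -18 -18
drop → -18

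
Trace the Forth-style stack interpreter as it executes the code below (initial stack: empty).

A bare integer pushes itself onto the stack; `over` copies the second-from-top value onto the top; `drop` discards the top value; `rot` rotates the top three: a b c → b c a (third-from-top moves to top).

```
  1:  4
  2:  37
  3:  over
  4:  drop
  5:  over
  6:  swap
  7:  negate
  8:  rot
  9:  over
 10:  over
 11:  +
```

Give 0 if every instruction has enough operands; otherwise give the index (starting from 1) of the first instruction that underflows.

4      -> 4
37     -> 4 37
over   -> 4 37 4
drop   -> 4 37
over   -> 4 37 4
swap   -> 4 4 37
negate -> 4 4 -37
rot    -> 4 -37 4
over   -> 4 -37 4 -37
over   -> 4 -37 4 -37 4
+      -> 4 -37 4 -33

0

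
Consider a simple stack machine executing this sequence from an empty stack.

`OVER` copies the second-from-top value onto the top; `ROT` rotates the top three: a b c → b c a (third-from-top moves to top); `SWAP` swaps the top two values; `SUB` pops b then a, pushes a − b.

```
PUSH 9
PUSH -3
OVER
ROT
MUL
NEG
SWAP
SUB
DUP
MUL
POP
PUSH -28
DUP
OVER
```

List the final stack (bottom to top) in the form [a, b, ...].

[-28, -28, -28]

PUSH 9    [9]
PUSH -3   [9, -3]
OVER      [9, -3, 9]
ROT       [-3, 9, 9]
MUL       [-3, 81]
NEG       [-3, -81]
SWAP      [-81, -3]
SUB       [-78]
DUP       [-78, -78]
MUL       [6084]
POP       []
PUSH -28  [-28]
DUP       [-28, -28]
OVER      [-28, -28, -28]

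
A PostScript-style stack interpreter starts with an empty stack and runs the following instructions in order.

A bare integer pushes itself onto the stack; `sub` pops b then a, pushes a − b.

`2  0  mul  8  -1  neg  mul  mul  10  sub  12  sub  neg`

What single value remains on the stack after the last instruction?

2   -> [2]
0   -> [2, 0]
mul -> [0]
8   -> [0, 8]
-1  -> [0, 8, -1]
neg -> [0, 8, 1]
mul -> [0, 8]
mul -> [0]
10  -> [0, 10]
sub -> [-10]
12  -> [-10, 12]
sub -> [-22]
neg -> [22]

22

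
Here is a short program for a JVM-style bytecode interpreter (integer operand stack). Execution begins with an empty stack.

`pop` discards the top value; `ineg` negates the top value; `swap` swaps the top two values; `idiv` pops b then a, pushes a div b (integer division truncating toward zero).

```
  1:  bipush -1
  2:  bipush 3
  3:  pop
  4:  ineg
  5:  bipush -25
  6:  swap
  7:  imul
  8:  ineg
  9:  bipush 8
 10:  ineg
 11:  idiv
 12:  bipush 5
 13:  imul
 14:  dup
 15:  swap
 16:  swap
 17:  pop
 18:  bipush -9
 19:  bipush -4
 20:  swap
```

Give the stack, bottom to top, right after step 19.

[-15, -9, -4]

bipush -1  : [-1]
bipush 3   : [-1, 3]
pop        : [-1]
ineg       : [1]
bipush -25 : [1, -25]
swap       : [-25, 1]
imul       : [-25]
ineg       : [25]
bipush 8   : [25, 8]
ineg       : [25, -8]
idiv       : [-3]
bipush 5   : [-3, 5]
imul       : [-15]
dup        : [-15, -15]
swap       : [-15, -15]
swap       : [-15, -15]
pop        : [-15]
bipush -9  : [-15, -9]
bipush -4  : [-15, -9, -4]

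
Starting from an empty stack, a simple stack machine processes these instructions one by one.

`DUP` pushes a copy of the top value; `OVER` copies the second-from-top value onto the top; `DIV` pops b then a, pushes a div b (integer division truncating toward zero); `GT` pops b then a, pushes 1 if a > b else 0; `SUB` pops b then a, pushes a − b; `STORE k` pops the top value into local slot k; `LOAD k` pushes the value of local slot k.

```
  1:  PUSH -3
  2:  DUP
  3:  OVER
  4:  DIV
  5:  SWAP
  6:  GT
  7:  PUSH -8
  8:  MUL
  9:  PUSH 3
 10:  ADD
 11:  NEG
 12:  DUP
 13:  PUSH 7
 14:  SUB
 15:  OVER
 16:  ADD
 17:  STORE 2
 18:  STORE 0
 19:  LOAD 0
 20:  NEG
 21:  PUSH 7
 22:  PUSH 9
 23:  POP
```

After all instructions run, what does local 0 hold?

5

PUSH -3 : [-3]
DUP     : [-3, -3]
OVER    : [-3, -3, -3]
DIV     : [-3, 1]
SWAP    : [1, -3]
GT      : [1]
PUSH -8 : [1, -8]
MUL     : [-8]
PUSH 3  : [-8, 3]
ADD     : [-5]
NEG     : [5]
DUP     : [5, 5]
PUSH 7  : [5, 5, 7]
SUB     : [5, -2]
OVER    : [5, -2, 5]
ADD     : [5, 3]
STORE 2 : [5]
STORE 0 : []
LOAD 0  : [5]
NEG     : [-5]
PUSH 7  : [-5, 7]
PUSH 9  : [-5, 7, 9]
POP     : [-5, 7]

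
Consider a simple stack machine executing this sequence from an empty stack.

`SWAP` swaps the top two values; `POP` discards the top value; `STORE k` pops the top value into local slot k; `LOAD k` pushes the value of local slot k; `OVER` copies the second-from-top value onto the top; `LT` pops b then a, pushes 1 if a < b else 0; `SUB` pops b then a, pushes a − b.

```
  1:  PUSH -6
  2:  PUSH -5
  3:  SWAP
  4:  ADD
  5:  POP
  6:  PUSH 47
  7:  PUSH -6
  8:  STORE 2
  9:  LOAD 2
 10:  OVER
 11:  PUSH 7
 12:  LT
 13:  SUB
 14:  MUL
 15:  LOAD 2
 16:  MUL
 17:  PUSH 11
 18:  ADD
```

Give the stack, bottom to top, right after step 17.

PUSH -6  [-6]
PUSH -5  [-6, -5]
SWAP     [-5, -6]
ADD      [-11]
POP      []
PUSH 47  [47]
PUSH -6  [47, -6]
STORE 2  [47]
LOAD 2   [47, -6]
OVER     [47, -6, 47]
PUSH 7   [47, -6, 47, 7]
LT       [47, -6, 0]
SUB      [47, -6]
MUL      [-282]
LOAD 2   [-282, -6]
MUL      [1692]
PUSH 11  [1692, 11]

[1692, 11]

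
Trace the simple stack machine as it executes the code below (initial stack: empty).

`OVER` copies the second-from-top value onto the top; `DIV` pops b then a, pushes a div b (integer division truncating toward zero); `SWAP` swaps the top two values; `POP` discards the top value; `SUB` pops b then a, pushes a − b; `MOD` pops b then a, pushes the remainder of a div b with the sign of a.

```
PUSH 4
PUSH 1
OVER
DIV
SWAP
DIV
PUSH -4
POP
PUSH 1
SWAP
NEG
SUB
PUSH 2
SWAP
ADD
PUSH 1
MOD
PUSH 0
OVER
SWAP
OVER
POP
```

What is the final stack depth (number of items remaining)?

3

PUSH 4  -> [4]
PUSH 1  -> [4, 1]
OVER    -> [4, 1, 4]
DIV     -> [4, 0]
SWAP    -> [0, 4]
DIV     -> [0]
PUSH -4 -> [0, -4]
POP     -> [0]
PUSH 1  -> [0, 1]
SWAP    -> [1, 0]
NEG     -> [1, 0]
SUB     -> [1]
PUSH 2  -> [1, 2]
SWAP    -> [2, 1]
ADD     -> [3]
PUSH 1  -> [3, 1]
MOD     -> [0]
PUSH 0  -> [0, 0]
OVER    -> [0, 0, 0]
SWAP    -> [0, 0, 0]
OVER    -> [0, 0, 0, 0]
POP     -> [0, 0, 0]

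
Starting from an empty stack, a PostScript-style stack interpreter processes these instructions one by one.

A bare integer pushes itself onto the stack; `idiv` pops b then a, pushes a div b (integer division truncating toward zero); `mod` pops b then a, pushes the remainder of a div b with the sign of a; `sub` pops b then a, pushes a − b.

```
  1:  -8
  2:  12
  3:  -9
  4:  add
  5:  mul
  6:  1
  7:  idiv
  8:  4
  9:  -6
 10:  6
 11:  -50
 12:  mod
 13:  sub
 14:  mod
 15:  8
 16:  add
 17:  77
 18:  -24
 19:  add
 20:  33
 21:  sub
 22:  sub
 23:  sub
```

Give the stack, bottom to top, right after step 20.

-8   : [-8]
12   : [-8, 12]
-9   : [-8, 12, -9]
add  : [-8, 3]
mul  : [-24]
1    : [-24, 1]
idiv : [-24]
4    : [-24, 4]
-6   : [-24, 4, -6]
6    : [-24, 4, -6, 6]
-50  : [-24, 4, -6, 6, -50]
mod  : [-24, 4, -6, 6]
sub  : [-24, 4, -12]
mod  : [-24, 4]
8    : [-24, 4, 8]
add  : [-24, 12]
77   : [-24, 12, 77]
-24  : [-24, 12, 77, -24]
add  : [-24, 12, 53]
33   : [-24, 12, 53, 33]

[-24, 12, 53, 33]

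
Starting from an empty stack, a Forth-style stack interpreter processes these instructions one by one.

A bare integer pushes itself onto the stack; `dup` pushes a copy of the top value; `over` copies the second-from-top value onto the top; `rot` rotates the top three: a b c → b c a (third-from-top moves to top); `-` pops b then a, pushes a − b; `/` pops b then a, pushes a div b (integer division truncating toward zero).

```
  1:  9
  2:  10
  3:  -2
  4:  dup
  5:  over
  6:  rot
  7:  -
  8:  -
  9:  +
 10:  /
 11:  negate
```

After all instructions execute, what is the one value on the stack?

-1

9      -> 9
10     -> 9 10
-2     -> 9 10 -2
dup    -> 9 10 -2 -2
over   -> 9 10 -2 -2 -2
rot    -> 9 10 -2 -2 -2
-      -> 9 10 -2 0
-      -> 9 10 -2
+      -> 9 8
/      -> 1
negate -> -1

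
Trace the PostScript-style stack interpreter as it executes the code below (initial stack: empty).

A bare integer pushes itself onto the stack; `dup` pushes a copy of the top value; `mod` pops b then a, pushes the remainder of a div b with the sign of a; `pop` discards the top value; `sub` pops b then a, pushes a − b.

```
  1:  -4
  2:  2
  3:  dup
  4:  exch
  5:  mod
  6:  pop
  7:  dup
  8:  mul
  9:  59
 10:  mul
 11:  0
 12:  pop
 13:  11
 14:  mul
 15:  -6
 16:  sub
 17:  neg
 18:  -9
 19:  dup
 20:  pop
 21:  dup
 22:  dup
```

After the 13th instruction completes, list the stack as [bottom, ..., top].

[944, 11]

-4   -> -4
2    -> -4 2
dup  -> -4 2 2
exch -> -4 2 2
mod  -> -4 0
pop  -> -4
dup  -> -4 -4
mul  -> 16
59   -> 16 59
mul  -> 944
0    -> 944 0
pop  -> 944
11   -> 944 11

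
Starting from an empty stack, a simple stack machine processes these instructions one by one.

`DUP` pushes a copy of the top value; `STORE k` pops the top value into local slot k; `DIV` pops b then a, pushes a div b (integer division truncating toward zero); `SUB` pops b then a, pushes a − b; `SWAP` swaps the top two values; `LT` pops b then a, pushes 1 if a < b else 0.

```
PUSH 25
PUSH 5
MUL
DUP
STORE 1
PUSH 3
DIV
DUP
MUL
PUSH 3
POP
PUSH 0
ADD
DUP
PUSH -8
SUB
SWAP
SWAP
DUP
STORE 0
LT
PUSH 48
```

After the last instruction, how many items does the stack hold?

2

PUSH 25 -> 25
PUSH 5  -> 25 5
MUL     -> 125
DUP     -> 125 125
STORE 1 -> 125
PUSH 3  -> 125 3
DIV     -> 41
DUP     -> 41 41
MUL     -> 1681
PUSH 3  -> 1681 3
POP     -> 1681
PUSH 0  -> 1681 0
ADD     -> 1681
DUP     -> 1681 1681
PUSH -8 -> 1681 1681 -8
SUB     -> 1681 1689
SWAP    -> 1689 1681
SWAP    -> 1681 1689
DUP     -> 1681 1689 1689
STORE 0 -> 1681 1689
LT      -> 1
PUSH 48 -> 1 48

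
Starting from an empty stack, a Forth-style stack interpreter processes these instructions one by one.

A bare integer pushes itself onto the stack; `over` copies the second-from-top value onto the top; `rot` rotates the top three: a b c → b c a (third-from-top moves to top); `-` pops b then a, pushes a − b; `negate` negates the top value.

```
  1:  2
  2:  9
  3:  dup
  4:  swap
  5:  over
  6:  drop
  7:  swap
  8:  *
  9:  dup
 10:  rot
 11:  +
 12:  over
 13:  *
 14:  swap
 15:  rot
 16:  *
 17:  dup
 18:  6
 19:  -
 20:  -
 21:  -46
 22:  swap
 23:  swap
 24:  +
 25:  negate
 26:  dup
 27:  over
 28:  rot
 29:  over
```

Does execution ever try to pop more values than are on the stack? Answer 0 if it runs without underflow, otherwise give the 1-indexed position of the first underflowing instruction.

15

2    : 2
9    : 2 9
dup  : 2 9 9
swap : 2 9 9
over : 2 9 9 9
drop : 2 9 9
swap : 2 9 9
*    : 2 81
dup  : 2 81 81
rot  : 81 81 2
+    : 81 83
over : 81 83 81
*    : 81 6723
swap : 6723 81
rot  — needs 3 operands, stack has 2 → underflow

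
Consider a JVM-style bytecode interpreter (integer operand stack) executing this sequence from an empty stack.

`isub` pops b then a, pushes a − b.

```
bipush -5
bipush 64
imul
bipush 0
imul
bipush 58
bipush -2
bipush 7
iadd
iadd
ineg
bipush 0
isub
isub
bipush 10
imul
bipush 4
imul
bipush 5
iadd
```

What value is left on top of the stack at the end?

2525

bipush -5 → [-5]
bipush 64 → [-5, 64]
imul      → [-320]
bipush 0  → [-320, 0]
imul      → [0]
bipush 58 → [0, 58]
bipush -2 → [0, 58, -2]
bipush 7  → [0, 58, -2, 7]
iadd      → [0, 58, 5]
iadd      → [0, 63]
ineg      → [0, -63]
bipush 0  → [0, -63, 0]
isub      → [0, -63]
isub      → [63]
bipush 10 → [63, 10]
imul      → [630]
bipush 4  → [630, 4]
imul      → [2520]
bipush 5  → [2520, 5]
iadd      → [2525]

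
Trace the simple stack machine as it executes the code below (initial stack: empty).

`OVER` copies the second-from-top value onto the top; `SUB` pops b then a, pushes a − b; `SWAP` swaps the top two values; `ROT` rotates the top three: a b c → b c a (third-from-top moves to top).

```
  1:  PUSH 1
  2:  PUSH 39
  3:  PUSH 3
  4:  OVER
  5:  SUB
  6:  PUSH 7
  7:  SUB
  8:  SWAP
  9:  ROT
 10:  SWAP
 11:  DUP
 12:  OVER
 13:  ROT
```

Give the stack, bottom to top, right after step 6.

[1, 39, -36, 7]

PUSH 1  : [1]
PUSH 39 : [1, 39]
PUSH 3  : [1, 39, 3]
OVER    : [1, 39, 3, 39]
SUB     : [1, 39, -36]
PUSH 7  : [1, 39, -36, 7]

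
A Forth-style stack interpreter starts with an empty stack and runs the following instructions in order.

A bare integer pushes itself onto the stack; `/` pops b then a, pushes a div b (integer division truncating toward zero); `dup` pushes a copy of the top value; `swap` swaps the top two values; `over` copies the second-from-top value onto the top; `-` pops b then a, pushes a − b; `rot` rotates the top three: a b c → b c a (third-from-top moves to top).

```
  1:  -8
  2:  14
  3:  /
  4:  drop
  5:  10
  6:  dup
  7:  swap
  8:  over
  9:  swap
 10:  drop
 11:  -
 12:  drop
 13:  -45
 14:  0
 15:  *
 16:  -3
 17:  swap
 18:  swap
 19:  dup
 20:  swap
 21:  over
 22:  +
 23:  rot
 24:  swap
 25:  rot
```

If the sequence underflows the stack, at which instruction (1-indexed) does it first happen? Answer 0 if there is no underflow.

0

-8   : [-8]
14   : [-8, 14]
/    : [0]
drop : []
10   : [10]
dup  : [10, 10]
swap : [10, 10]
over : [10, 10, 10]
swap : [10, 10, 10]
drop : [10, 10]
-    : [0]
drop : []
-45  : [-45]
0    : [-45, 0]
*    : [0]
-3   : [0, -3]
swap : [-3, 0]
swap : [0, -3]
dup  : [0, -3, -3]
swap : [0, -3, -3]
over : [0, -3, -3, -3]
+    : [0, -3, -6]
rot  : [-3, -6, 0]
swap : [-3, 0, -6]
rot  : [0, -6, -3]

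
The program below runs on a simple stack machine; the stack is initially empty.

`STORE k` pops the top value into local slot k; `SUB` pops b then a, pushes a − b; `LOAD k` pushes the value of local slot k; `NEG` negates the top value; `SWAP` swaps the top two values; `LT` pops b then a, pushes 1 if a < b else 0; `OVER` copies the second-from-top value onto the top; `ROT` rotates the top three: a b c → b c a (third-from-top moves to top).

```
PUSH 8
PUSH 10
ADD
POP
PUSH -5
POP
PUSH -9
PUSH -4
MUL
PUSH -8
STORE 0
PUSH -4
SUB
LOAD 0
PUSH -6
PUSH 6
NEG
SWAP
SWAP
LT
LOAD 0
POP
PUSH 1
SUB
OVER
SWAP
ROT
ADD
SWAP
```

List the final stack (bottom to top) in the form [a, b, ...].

PUSH 8  → 8
PUSH 10 → 8 10
ADD     → 18
POP     → (empty)
PUSH -5 → -5
POP     → (empty)
PUSH -9 → -9
PUSH -4 → -9 -4
MUL     → 36
PUSH -8 → 36 -8
STORE 0 → 36
PUSH -4 → 36 -4
SUB     → 40
LOAD 0  → 40 -8
PUSH -6 → 40 -8 -6
PUSH 6  → 40 -8 -6 6
NEG     → 40 -8 -6 -6
SWAP    → 40 -8 -6 -6
SWAP    → 40 -8 -6 -6
LT      → 40 -8 0
LOAD 0  → 40 -8 0 -8
POP     → 40 -8 0
PUSH 1  → 40 -8 0 1
SUB     → 40 -8 -1
OVER    → 40 -8 -1 -8
SWAP    → 40 -8 -8 -1
ROT     → 40 -8 -1 -8
ADD     → 40 -8 -9
SWAP    → 40 -9 -8

[40, -9, -8]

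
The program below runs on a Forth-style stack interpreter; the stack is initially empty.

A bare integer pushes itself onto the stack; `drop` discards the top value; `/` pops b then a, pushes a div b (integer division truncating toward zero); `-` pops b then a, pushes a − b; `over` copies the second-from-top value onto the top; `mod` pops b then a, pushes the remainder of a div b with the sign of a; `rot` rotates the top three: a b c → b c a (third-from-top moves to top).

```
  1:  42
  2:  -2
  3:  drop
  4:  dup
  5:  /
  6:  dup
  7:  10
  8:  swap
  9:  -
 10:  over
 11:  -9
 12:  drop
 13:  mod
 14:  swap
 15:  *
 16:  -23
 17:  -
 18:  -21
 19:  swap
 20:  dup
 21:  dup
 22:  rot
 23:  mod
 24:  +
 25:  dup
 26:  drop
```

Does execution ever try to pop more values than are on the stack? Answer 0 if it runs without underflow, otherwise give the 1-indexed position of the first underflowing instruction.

42   -> 42
-2   -> 42 -2
drop -> 42
dup  -> 42 42
/    -> 1
dup  -> 1 1
10   -> 1 1 10
swap -> 1 10 1
-    -> 1 9
over -> 1 9 1
-9   -> 1 9 1 -9
drop -> 1 9 1
mod  -> 1 0
swap -> 0 1
*    -> 0
-23  -> 0 -23
-    -> 23
-21  -> 23 -21
swap -> -21 23
dup  -> -21 23 23
dup  -> -21 23 23 23
rot  -> -21 23 23 23
mod  -> -21 23 0
+    -> -21 23
dup  -> -21 23 23
drop -> -21 23

0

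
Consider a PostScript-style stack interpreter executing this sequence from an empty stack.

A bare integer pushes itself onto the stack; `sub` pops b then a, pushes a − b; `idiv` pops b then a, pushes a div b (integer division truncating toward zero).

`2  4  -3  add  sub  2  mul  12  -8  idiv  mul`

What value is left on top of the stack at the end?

2    -> 2
4    -> 2 4
-3   -> 2 4 -3
add  -> 2 1
sub  -> 1
2    -> 1 2
mul  -> 2
12   -> 2 12
-8   -> 2 12 -8
idiv -> 2 -1
mul  -> -2

-2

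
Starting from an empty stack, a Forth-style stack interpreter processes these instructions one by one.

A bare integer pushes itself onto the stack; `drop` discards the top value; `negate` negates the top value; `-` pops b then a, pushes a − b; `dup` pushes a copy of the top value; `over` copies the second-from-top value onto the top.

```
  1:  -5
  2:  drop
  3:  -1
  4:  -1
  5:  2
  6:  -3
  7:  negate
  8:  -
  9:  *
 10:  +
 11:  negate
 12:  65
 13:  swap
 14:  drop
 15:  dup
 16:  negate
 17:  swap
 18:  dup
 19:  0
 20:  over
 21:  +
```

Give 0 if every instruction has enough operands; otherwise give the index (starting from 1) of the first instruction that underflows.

0

-5     : -5
drop   : (empty)
-1     : -1
-1     : -1 -1
2      : -1 -1 2
-3     : -1 -1 2 -3
negate : -1 -1 2 3
-      : -1 -1 -1
*      : -1 1
+      : 0
negate : 0
65     : 0 65
swap   : 65 0
drop   : 65
dup    : 65 65
negate : 65 -65
swap   : -65 65
dup    : -65 65 65
0      : -65 65 65 0
over   : -65 65 65 0 65
+      : -65 65 65 65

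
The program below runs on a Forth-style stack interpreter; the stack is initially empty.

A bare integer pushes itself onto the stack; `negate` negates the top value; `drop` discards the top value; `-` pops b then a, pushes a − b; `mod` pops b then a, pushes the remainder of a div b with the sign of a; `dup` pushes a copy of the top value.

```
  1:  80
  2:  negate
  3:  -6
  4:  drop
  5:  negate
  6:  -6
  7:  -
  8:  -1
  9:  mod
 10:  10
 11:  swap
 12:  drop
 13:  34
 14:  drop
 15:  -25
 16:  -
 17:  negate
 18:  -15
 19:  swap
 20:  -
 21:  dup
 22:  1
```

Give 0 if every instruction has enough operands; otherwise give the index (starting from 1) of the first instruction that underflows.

0

80     : [80]
negate : [-80]
-6     : [-80, -6]
drop   : [-80]
negate : [80]
-6     : [80, -6]
-      : [86]
-1     : [86, -1]
mod    : [0]
10     : [0, 10]
swap   : [10, 0]
drop   : [10]
34     : [10, 34]
drop   : [10]
-25    : [10, -25]
-      : [35]
negate : [-35]
-15    : [-35, -15]
swap   : [-15, -35]
-      : [20]
dup    : [20, 20]
1      : [20, 20, 1]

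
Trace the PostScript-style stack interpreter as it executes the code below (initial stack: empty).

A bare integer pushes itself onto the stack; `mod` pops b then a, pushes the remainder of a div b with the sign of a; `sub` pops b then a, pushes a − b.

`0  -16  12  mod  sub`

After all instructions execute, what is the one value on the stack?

4

0   -> 0
-16 -> 0 -16
12  -> 0 -16 12
mod -> 0 -4
sub -> 4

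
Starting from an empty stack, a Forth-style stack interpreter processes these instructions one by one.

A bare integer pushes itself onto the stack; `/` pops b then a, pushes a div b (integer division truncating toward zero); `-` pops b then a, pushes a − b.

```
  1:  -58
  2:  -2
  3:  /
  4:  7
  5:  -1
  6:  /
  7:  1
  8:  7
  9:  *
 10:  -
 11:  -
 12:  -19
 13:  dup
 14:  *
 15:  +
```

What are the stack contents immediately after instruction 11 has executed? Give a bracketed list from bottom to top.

[43]

-58 -> [-58]
-2  -> [-58, -2]
/   -> [29]
7   -> [29, 7]
-1  -> [29, 7, -1]
/   -> [29, -7]
1   -> [29, -7, 1]
7   -> [29, -7, 1, 7]
*   -> [29, -7, 7]
-   -> [29, -14]
-   -> [43]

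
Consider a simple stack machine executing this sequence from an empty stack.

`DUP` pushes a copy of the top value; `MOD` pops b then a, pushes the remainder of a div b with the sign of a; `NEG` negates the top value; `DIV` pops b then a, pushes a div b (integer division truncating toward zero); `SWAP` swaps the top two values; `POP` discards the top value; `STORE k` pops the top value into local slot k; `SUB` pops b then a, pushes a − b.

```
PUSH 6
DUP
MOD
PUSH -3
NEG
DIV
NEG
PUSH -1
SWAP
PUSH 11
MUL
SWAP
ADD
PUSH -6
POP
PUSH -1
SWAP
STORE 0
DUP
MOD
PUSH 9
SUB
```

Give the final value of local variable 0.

-1

PUSH 6   [6]
DUP      [6, 6]
MOD      [0]
PUSH -3  [0, -3]
NEG      [0, 3]
DIV      [0]
NEG      [0]
PUSH -1  [0, -1]
SWAP     [-1, 0]
PUSH 11  [-1, 0, 11]
MUL      [-1, 0]
SWAP     [0, -1]
ADD      [-1]
PUSH -6  [-1, -6]
POP      [-1]
PUSH -1  [-1, -1]
SWAP     [-1, -1]
STORE 0  [-1]
DUP      [-1, -1]
MOD      [0]
PUSH 9   [0, 9]
SUB      [-9]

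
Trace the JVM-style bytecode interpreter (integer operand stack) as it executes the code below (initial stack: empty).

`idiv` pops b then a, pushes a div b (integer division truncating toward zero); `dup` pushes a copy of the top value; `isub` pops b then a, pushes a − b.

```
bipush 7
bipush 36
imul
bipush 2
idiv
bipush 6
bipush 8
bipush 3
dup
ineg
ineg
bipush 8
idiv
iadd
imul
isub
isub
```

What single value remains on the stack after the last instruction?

144

bipush 7   [7]
bipush 36  [7, 36]
imul       [252]
bipush 2   [252, 2]
idiv       [126]
bipush 6   [126, 6]
bipush 8   [126, 6, 8]
bipush 3   [126, 6, 8, 3]
dup        [126, 6, 8, 3, 3]
ineg       [126, 6, 8, 3, -3]
ineg       [126, 6, 8, 3, 3]
bipush 8   [126, 6, 8, 3, 3, 8]
idiv       [126, 6, 8, 3, 0]
iadd       [126, 6, 8, 3]
imul       [126, 6, 24]
isub       [126, -18]
isub       [144]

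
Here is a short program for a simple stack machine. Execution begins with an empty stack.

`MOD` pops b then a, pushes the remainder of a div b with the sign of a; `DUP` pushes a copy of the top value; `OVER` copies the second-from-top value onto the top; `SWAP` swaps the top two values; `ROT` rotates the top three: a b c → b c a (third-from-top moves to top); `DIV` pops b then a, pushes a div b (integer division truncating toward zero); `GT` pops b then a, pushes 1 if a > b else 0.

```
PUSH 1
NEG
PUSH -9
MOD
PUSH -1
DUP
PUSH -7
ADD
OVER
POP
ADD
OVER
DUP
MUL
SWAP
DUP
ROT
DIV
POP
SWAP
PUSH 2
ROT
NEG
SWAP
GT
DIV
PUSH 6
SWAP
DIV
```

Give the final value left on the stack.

PUSH 1  : 1
NEG     : -1
PUSH -9 : -1 -9
MOD     : -1
PUSH -1 : -1 -1
DUP     : -1 -1 -1
PUSH -7 : -1 -1 -1 -7
ADD     : -1 -1 -8
OVER    : -1 -1 -8 -1
POP     : -1 -1 -8
ADD     : -1 -9
OVER    : -1 -9 -1
DUP     : -1 -9 -1 -1
MUL     : -1 -9 1
SWAP    : -1 1 -9
DUP     : -1 1 -9 -9
ROT     : -1 -9 -9 1
DIV     : -1 -9 -9
POP     : -1 -9
SWAP    : -9 -1
PUSH 2  : -9 -1 2
ROT     : -1 2 -9
NEG     : -1 2 9
SWAP    : -1 9 2
GT      : -1 1
DIV     : -1
PUSH 6  : -1 6
SWAP    : 6 -1
DIV     : -6

-6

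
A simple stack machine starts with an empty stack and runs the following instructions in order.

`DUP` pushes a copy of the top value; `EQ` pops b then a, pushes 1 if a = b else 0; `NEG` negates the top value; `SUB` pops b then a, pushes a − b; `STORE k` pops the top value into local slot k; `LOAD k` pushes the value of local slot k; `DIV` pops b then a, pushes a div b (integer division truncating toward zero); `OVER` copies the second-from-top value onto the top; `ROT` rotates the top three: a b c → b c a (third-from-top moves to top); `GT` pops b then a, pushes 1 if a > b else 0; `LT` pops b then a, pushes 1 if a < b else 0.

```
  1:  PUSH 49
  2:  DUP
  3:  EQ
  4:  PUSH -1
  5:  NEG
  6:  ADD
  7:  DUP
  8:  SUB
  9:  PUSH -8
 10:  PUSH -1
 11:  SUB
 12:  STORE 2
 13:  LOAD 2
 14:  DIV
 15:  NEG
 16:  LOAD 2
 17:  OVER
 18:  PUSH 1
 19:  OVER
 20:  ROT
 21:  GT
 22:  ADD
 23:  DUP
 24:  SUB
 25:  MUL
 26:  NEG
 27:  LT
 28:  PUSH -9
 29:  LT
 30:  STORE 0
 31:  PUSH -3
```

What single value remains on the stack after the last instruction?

PUSH 49 → 49
DUP     → 49 49
EQ      → 1
PUSH -1 → 1 -1
NEG     → 1 1
ADD     → 2
DUP     → 2 2
SUB     → 0
PUSH -8 → 0 -8
PUSH -1 → 0 -8 -1
SUB     → 0 -7
STORE 2 → 0
LOAD 2  → 0 -7
DIV     → 0
NEG     → 0
LOAD 2  → 0 -7
OVER    → 0 -7 0
PUSH 1  → 0 -7 0 1
OVER    → 0 -7 0 1 0
ROT     → 0 -7 1 0 0
GT      → 0 -7 1 0
ADD     → 0 -7 1
DUP     → 0 -7 1 1
SUB     → 0 -7 0
MUL     → 0 0
NEG     → 0 0
LT      → 0
PUSH -9 → 0 -9
LT      → 0
STORE 0 → (empty)
PUSH -3 → -3

-3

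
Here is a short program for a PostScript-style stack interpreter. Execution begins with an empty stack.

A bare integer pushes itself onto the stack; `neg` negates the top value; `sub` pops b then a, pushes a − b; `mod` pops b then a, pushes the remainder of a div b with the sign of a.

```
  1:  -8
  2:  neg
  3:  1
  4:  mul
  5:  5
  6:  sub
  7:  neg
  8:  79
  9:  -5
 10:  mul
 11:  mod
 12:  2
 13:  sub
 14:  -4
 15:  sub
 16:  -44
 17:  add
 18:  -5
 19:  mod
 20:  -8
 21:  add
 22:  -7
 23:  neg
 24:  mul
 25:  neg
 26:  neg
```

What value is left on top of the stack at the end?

-8  → [-8]
neg → [8]
1   → [8, 1]
mul → [8]
5   → [8, 5]
sub → [3]
neg → [-3]
79  → [-3, 79]
-5  → [-3, 79, -5]
mul → [-3, -395]
mod → [-3]
2   → [-3, 2]
sub → [-5]
-4  → [-5, -4]
sub → [-1]
-44 → [-1, -44]
add → [-45]
-5  → [-45, -5]
mod → [0]
-8  → [0, -8]
add → [-8]
-7  → [-8, -7]
neg → [-8, 7]
mul → [-56]
neg → [56]
neg → [-56]

-56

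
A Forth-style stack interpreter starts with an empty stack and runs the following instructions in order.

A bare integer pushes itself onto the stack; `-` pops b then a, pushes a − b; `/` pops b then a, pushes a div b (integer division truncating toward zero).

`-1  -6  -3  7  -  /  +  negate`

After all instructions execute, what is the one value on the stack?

1

-1     : [-1]
-6     : [-1, -6]
-3     : [-1, -6, -3]
7      : [-1, -6, -3, 7]
-      : [-1, -6, -10]
/      : [-1, 0]
+      : [-1]
negate : [1]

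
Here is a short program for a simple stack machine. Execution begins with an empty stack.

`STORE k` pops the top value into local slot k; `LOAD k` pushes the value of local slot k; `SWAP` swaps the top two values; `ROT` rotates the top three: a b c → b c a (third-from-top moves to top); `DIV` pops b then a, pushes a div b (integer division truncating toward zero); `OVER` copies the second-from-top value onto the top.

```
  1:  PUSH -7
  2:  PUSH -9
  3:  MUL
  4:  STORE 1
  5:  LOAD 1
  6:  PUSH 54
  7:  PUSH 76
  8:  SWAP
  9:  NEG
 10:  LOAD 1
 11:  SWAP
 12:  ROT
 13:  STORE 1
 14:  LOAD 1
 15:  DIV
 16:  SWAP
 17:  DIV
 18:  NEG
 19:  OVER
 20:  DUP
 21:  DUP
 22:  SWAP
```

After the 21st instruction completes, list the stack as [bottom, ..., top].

PUSH -7 -> -7
PUSH -9 -> -7 -9
MUL     -> 63
STORE 1 -> (empty)
LOAD 1  -> 63
PUSH 54 -> 63 54
PUSH 76 -> 63 54 76
SWAP    -> 63 76 54
NEG     -> 63 76 -54
LOAD 1  -> 63 76 -54 63
SWAP    -> 63 76 63 -54
ROT     -> 63 63 -54 76
STORE 1 -> 63 63 -54
LOAD 1  -> 63 63 -54 76
DIV     -> 63 63 0
SWAP    -> 63 0 63
DIV     -> 63 0
NEG     -> 63 0
OVER    -> 63 0 63
DUP     -> 63 0 63 63
DUP     -> 63 0 63 63 63

[63, 0, 63, 63, 63]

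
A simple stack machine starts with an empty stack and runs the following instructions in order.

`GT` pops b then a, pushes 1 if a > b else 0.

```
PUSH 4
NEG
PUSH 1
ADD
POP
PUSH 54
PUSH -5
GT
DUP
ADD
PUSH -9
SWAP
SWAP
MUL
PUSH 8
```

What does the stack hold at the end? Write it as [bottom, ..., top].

[-18, 8]

PUSH 4   4
NEG      -4
PUSH 1   -4 1
ADD      -3
POP      (empty)
PUSH 54  54
PUSH -5  54 -5
GT       1
DUP      1 1
ADD      2
PUSH -9  2 -9
SWAP     -9 2
SWAP     2 -9
MUL      -18
PUSH 8   -18 8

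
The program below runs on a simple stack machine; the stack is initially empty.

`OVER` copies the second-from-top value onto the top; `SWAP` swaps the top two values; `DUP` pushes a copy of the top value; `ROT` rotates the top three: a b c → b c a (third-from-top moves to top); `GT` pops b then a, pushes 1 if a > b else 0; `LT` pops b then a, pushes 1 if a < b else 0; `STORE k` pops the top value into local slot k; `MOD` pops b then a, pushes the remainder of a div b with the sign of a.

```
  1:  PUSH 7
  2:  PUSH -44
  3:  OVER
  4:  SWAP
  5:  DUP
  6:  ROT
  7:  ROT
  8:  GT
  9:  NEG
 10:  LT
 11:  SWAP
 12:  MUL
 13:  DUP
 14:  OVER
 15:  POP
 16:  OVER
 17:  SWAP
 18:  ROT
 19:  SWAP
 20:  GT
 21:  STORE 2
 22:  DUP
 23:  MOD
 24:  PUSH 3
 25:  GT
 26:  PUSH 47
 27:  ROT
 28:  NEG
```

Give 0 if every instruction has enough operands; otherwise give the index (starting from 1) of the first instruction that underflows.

PUSH 7   -> [7]
PUSH -44 -> [7, -44]
OVER     -> [7, -44, 7]
SWAP     -> [7, 7, -44]
DUP      -> [7, 7, -44, -44]
ROT      -> [7, -44, -44, 7]
ROT      -> [7, -44, 7, -44]
GT       -> [7, -44, 1]
NEG      -> [7, -44, -1]
LT       -> [7, 1]
SWAP     -> [1, 7]
MUL      -> [7]
DUP      -> [7, 7]
OVER     -> [7, 7, 7]
POP      -> [7, 7]
OVER     -> [7, 7, 7]
SWAP     -> [7, 7, 7]
ROT      -> [7, 7, 7]
SWAP     -> [7, 7, 7]
GT       -> [7, 0]
STORE 2  -> [7]
DUP      -> [7, 7]
MOD      -> [0]
PUSH 3   -> [0, 3]
GT       -> [0]
PUSH 47  -> [0, 47]
ROT  — needs 3 operands, stack has 2 → underflow

27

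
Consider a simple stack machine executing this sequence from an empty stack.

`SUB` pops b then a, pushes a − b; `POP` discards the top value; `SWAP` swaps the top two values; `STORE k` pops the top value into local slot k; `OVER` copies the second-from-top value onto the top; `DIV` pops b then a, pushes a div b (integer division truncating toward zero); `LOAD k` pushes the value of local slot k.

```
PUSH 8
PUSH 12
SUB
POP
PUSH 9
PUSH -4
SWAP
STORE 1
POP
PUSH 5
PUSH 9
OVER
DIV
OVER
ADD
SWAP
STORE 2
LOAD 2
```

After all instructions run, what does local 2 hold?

PUSH 8  → 8
PUSH 12 → 8 12
SUB     → -4
POP     → (empty)
PUSH 9  → 9
PUSH -4 → 9 -4
SWAP    → -4 9
STORE 1 → -4
POP     → (empty)
PUSH 5  → 5
PUSH 9  → 5 9
OVER    → 5 9 5
DIV     → 5 1
OVER    → 5 1 5
ADD     → 5 6
SWAP    → 6 5
STORE 2 → 6
LOAD 2  → 6 5

5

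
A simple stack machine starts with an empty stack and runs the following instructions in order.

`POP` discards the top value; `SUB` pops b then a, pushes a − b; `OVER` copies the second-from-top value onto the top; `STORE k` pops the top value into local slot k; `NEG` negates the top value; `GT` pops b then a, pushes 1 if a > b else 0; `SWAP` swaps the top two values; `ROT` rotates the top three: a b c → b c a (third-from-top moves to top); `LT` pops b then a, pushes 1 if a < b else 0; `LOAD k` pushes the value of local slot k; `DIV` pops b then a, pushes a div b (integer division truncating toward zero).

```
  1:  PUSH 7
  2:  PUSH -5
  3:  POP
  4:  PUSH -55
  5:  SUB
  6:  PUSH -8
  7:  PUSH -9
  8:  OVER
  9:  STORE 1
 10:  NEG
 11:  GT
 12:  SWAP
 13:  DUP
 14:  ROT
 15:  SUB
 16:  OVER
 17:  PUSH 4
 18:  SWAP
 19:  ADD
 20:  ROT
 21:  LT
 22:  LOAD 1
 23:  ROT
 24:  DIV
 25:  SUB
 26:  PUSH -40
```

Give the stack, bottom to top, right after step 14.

PUSH 7   -> [7]
PUSH -5  -> [7, -5]
POP      -> [7]
PUSH -55 -> [7, -55]
SUB      -> [62]
PUSH -8  -> [62, -8]
PUSH -9  -> [62, -8, -9]
OVER     -> [62, -8, -9, -8]
STORE 1  -> [62, -8, -9]
NEG      -> [62, -8, 9]
GT       -> [62, 0]
SWAP     -> [0, 62]
DUP      -> [0, 62, 62]
ROT      -> [62, 62, 0]

[62, 62, 0]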